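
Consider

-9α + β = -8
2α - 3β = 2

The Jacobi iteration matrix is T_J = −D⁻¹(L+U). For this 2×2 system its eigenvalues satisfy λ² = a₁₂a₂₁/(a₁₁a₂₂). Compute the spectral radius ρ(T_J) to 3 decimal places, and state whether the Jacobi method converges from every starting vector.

a₁₂a₂₁/(a₁₁a₂₂) = (1)·(2) / ((-9)·(-3)) = 0.074074
ρ = √|0.074074| = √0.074074 = 0.272
ρ < 1, so Jacobi converges

0.272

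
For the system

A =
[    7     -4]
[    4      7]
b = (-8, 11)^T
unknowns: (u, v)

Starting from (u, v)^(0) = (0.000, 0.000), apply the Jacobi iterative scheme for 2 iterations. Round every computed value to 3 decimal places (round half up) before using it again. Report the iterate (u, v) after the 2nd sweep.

(-0.245, 2.225)

Iteration 1:
  u = (-8 - (-4)·0.000) / (7) = -1.143
  v = (11 - (4)·0.000) / (7) = 1.571
Iteration 2:
  u = (-8 - (-4)·1.571) / (7) = -0.245
  v = (11 - (4)·-1.143) / (7) = 2.225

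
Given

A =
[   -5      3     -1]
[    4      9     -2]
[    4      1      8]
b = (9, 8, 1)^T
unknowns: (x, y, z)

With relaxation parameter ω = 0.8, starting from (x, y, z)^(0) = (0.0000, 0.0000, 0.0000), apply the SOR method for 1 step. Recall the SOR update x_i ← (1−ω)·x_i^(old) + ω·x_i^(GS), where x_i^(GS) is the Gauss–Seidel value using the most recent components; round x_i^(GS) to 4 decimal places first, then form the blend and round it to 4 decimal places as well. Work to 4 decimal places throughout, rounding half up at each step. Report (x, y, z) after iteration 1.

Iteration 1:
  x: GS value = (9 - (3)·0.0000 - (-1)·0.0000) / (-5) = -1.8000;  x ← (1−ω)·0.0000 + ω·-1.8000 = -1.4400
  y: GS value = (8 - (4)·-1.4400 - (-2)·0.0000) / (9) = 1.5289;  y ← (1−ω)·0.0000 + ω·1.5289 = 1.2231
  z: GS value = (1 - (4)·-1.4400 - (1)·1.2231) / (8) = 0.6921;  z ← (1−ω)·0.0000 + ω·0.6921 = 0.5537

(-1.4400, 1.2231, 0.5537)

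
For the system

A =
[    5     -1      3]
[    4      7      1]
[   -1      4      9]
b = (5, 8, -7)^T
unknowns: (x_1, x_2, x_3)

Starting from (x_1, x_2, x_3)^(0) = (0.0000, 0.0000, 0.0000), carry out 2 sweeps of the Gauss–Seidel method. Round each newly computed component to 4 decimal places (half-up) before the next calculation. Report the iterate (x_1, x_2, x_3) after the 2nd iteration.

(1.6666, 0.3220, -0.7357)

Iteration 1:
  x_1 = (5 - (-1)·0.0000 - (3)·0.0000) / (5) = 1.0000
  x_2 = (8 - (4)·1.0000 - (1)·0.0000) / (7) = 0.5714
  x_3 = (-7 - (-1)·1.0000 - (4)·0.5714) / (9) = -0.9206
Iteration 2:
  x_1 = (5 - (-1)·0.5714 - (3)·-0.9206) / (5) = 1.6666
  x_2 = (8 - (4)·1.6666 - (1)·-0.9206) / (7) = 0.3220
  x_3 = (-7 - (-1)·1.6666 - (4)·0.3220) / (9) = -0.7357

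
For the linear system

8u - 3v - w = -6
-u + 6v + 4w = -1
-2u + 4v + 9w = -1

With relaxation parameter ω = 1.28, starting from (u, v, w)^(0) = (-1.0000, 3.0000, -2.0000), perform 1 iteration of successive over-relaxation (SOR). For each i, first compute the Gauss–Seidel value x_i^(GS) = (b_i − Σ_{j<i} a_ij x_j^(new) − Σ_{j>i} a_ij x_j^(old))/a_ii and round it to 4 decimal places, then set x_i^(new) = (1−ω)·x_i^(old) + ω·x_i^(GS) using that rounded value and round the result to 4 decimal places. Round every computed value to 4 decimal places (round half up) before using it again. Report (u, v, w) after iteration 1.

Iteration 1:
  u: GS value = (-6 - (-3)·3.0000 - (-1)·-2.0000) / (8) = 0.1250;  u ← (1−ω)·-1.0000 + ω·0.1250 = 0.4400
  v: GS value = (-1 - (-1)·0.4400 - (4)·-2.0000) / (6) = 1.2400;  v ← (1−ω)·3.0000 + ω·1.2400 = 0.7472
  w: GS value = (-1 - (-2)·0.4400 - (4)·0.7472) / (9) = -0.3454;  w ← (1−ω)·-2.0000 + ω·-0.3454 = 0.1179

(0.4400, 0.7472, 0.1179)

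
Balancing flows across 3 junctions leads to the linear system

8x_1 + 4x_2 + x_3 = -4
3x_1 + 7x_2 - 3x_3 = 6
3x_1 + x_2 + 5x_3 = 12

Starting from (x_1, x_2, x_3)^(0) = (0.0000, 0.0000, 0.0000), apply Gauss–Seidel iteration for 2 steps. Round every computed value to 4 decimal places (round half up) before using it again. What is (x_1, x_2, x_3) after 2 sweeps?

Iteration 1:
  x_1 = (-4 - (4)·0.0000 - (1)·0.0000) / (8) = -0.5000
  x_2 = (6 - (3)·-0.5000 - (-3)·0.0000) / (7) = 1.0714
  x_3 = (12 - (3)·-0.5000 - (1)·1.0714) / (5) = 2.4857
Iteration 2:
  x_1 = (-4 - (4)·1.0714 - (1)·2.4857) / (8) = -1.3464
  x_2 = (6 - (3)·-1.3464 - (-3)·2.4857) / (7) = 2.4995
  x_3 = (12 - (3)·-1.3464 - (1)·2.4995) / (5) = 2.7079

(-1.3464, 2.4995, 2.7079)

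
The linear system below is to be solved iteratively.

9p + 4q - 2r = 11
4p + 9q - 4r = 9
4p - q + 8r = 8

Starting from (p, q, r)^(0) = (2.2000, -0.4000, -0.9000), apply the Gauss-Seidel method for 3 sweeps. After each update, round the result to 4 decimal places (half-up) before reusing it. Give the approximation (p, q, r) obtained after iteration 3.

Iteration 1:
  p = (11 - (4)·-0.4000 - (-2)·-0.9000) / (9) = 1.2000
  q = (9 - (4)·1.2000 - (-4)·-0.9000) / (9) = 0.0667
  r = (8 - (4)·1.2000 - (-1)·0.0667) / (8) = 0.4083
Iteration 2:
  p = (11 - (4)·0.0667 - (-2)·0.4083) / (9) = 1.2833
  q = (9 - (4)·1.2833 - (-4)·0.4083) / (9) = 0.6111
  r = (8 - (4)·1.2833 - (-1)·0.6111) / (8) = 0.4347
Iteration 3:
  p = (11 - (4)·0.6111 - (-2)·0.4347) / (9) = 1.0472
  q = (9 - (4)·1.0472 - (-4)·0.4347) / (9) = 0.7278
  r = (8 - (4)·1.0472 - (-1)·0.7278) / (8) = 0.5674

(1.0472, 0.7278, 0.5674)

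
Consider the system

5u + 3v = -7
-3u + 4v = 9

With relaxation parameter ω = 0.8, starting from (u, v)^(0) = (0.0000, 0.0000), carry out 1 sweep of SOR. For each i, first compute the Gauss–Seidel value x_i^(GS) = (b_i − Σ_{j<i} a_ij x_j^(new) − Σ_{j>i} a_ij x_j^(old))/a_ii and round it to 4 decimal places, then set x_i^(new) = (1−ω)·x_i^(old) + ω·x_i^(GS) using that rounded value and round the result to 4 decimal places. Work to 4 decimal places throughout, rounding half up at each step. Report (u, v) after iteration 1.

(-1.1200, 1.1280)

Iteration 1:
  u: GS value = (-7 - (3)·0.0000) / (5) = -1.4000;  u ← (1−ω)·0.0000 + ω·-1.4000 = -1.1200
  v: GS value = (9 - (-3)·-1.1200) / (4) = 1.4100;  v ← (1−ω)·0.0000 + ω·1.4100 = 1.1280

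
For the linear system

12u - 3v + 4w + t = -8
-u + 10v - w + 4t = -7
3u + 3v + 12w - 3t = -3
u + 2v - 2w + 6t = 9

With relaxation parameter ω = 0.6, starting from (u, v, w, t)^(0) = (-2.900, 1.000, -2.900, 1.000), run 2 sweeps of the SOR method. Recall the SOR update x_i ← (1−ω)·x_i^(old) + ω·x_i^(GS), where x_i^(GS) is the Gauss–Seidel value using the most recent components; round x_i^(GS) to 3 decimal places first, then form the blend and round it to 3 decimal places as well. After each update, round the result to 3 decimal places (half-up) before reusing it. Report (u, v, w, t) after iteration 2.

(-0.699, -1.025, -0.079, 1.677)

Iteration 1:
  u: GS value = (-8 - (-3)·1.000 - (4)·-2.900 - (1)·1.000) / (12) = 0.467;  u ← (1−ω)·-2.900 + ω·0.467 = -0.880
  v: GS value = (-7 - (-1)·-0.880 - (-1)·-2.900 - (4)·1.000) / (10) = -1.478;  v ← (1−ω)·1.000 + ω·-1.478 = -0.487
  w: GS value = (-3 - (3)·-0.880 - (3)·-0.487 - (-3)·1.000) / (12) = 0.342;  w ← (1−ω)·-2.900 + ω·0.342 = -0.955
  t: GS value = (9 - (1)·-0.880 - (2)·-0.487 - (-2)·-0.955) / (6) = 1.491;  t ← (1−ω)·1.000 + ω·1.491 = 1.295
Iteration 2:
  u: GS value = (-8 - (-3)·-0.487 - (4)·-0.955 - (1)·1.295) / (12) = -0.578;  u ← (1−ω)·-0.880 + ω·-0.578 = -0.699
  v: GS value = (-7 - (-1)·-0.699 - (-1)·-0.955 - (4)·1.295) / (10) = -1.383;  v ← (1−ω)·-0.487 + ω·-1.383 = -1.025
  w: GS value = (-3 - (3)·-0.699 - (3)·-1.025 - (-3)·1.295) / (12) = 0.505;  w ← (1−ω)·-0.955 + ω·0.505 = -0.079
  t: GS value = (9 - (1)·-0.699 - (2)·-1.025 - (-2)·-0.079) / (6) = 1.932;  t ← (1−ω)·1.295 + ω·1.932 = 1.677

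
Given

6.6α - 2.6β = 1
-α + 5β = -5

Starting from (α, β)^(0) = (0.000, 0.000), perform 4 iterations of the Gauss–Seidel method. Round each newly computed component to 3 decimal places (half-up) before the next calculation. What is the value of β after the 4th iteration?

-1.053

Iteration 1:
  α = (1 - (-2.6)·0.000) / (6.6) = 0.152
  β = (-5 - (-1)·0.152) / (5) = -0.970
Iteration 2:
  α = (1 - (-2.6)·-0.970) / (6.6) = -0.231
  β = (-5 - (-1)·-0.231) / (5) = -1.046
Iteration 3:
  α = (1 - (-2.6)·-1.046) / (6.6) = -0.261
  β = (-5 - (-1)·-0.261) / (5) = -1.052
Iteration 4:
  α = (1 - (-2.6)·-1.052) / (6.6) = -0.263
  β = (-5 - (-1)·-0.263) / (5) = -1.053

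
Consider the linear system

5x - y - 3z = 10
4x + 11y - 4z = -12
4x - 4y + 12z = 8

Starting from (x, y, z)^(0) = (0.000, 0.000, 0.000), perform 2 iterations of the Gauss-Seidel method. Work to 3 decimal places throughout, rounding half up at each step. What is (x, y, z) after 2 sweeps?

(1.273, -1.774, -0.349)

Iteration 1:
  x = (10 - (-1)·0.000 - (-3)·0.000) / (5) = 2.000
  y = (-12 - (4)·2.000 - (-4)·0.000) / (11) = -1.818
  z = (8 - (4)·2.000 - (-4)·-1.818) / (12) = -0.606
Iteration 2:
  x = (10 - (-1)·-1.818 - (-3)·-0.606) / (5) = 1.273
  y = (-12 - (4)·1.273 - (-4)·-0.606) / (11) = -1.774
  z = (8 - (4)·1.273 - (-4)·-1.774) / (12) = -0.349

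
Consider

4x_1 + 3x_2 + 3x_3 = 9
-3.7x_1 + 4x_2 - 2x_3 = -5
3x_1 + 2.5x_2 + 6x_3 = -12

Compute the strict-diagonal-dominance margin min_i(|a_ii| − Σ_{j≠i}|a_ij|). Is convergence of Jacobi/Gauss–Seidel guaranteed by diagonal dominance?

row 1: |4| − (3+3) = -2
row 2: |4| − (3.7+2) = -1.7
row 3: |6| − (3+2.5) = 0.5
minimum over rows = -2 → not strictly diagonally dominant

-2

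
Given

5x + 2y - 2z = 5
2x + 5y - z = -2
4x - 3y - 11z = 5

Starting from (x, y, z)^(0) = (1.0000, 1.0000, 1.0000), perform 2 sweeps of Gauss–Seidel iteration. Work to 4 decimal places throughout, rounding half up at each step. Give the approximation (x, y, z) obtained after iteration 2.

Iteration 1:
  x = (5 - (2)·1.0000 - (-2)·1.0000) / (5) = 1.0000
  y = (-2 - (2)·1.0000 - (-1)·1.0000) / (5) = -0.6000
  z = (5 - (4)·1.0000 - (-3)·-0.6000) / (-11) = 0.0727
Iteration 2:
  x = (5 - (2)·-0.6000 - (-2)·0.0727) / (5) = 1.2691
  y = (-2 - (2)·1.2691 - (-1)·0.0727) / (5) = -0.8931
  z = (5 - (4)·1.2691 - (-3)·-0.8931) / (-11) = 0.2505

(1.2691, -0.8931, 0.2505)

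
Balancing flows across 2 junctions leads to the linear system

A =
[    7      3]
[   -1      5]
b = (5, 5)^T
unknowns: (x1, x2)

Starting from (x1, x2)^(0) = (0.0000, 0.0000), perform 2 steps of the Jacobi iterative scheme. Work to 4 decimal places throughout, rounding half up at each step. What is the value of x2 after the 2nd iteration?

1.1429

Iteration 1:
  x1 = (5 - (3)·0.0000) / (7) = 0.7143
  x2 = (5 - (-1)·0.0000) / (5) = 1.0000
Iteration 2:
  x1 = (5 - (3)·1.0000) / (7) = 0.2857
  x2 = (5 - (-1)·0.7143) / (5) = 1.1429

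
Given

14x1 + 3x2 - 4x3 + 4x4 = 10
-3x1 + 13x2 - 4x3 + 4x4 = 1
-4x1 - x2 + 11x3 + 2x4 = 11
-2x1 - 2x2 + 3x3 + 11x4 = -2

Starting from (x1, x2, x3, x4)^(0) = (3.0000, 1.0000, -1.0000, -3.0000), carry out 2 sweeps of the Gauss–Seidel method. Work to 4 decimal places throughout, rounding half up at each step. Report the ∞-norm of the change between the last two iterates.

Iteration 1:
  x1 = (10 - (3)·1.0000 - (-4)·-1.0000 - (4)·-3.0000) / (14) = 1.0714
  x2 = (1 - (-3)·1.0714 - (-4)·-1.0000 - (4)·-3.0000) / (13) = 0.9396
  x3 = (11 - (-4)·1.0714 - (-1)·0.9396 - (2)·-3.0000) / (11) = 2.0205
  x4 = (-2 - (-2)·1.0714 - (-2)·0.9396 - (3)·2.0205) / (11) = -0.3672
Iteration 2:
  x1 = (10 - (3)·0.9396 - (-4)·2.0205 - (4)·-0.3672) / (14) = 1.1951
  x2 = (1 - (-3)·1.1951 - (-4)·2.0205 - (4)·-0.3672) / (13) = 1.0874
  x3 = (11 - (-4)·1.1951 - (-1)·1.0874 - (2)·-0.3672) / (11) = 1.6002
  x4 = (-2 - (-2)·1.1951 - (-2)·1.0874 - (3)·1.6002) / (11) = -0.2032
Change: (0.1237, 0.1478, -0.4203, 0.1640) → max |·| = 0.4203

0.4203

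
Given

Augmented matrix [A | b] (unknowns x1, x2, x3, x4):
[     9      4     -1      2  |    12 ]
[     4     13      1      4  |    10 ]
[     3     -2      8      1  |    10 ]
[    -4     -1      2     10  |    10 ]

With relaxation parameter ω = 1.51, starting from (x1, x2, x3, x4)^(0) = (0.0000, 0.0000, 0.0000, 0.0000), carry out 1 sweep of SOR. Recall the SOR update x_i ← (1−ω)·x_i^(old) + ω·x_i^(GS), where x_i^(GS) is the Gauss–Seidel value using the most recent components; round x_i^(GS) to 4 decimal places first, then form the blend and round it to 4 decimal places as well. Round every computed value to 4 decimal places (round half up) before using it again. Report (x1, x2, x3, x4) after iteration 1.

(2.0133, 0.2262, 0.8329, 2.5087)

Iteration 1:
  x1: GS value = (12 - (4)·0.0000 - (-1)·0.0000 - (2)·0.0000) / (9) = 1.3333;  x1 ← (1−ω)·0.0000 + ω·1.3333 = 2.0133
  x2: GS value = (10 - (4)·2.0133 - (1)·0.0000 - (4)·0.0000) / (13) = 0.1498;  x2 ← (1−ω)·0.0000 + ω·0.1498 = 0.2262
  x3: GS value = (10 - (3)·2.0133 - (-2)·0.2262 - (1)·0.0000) / (8) = 0.5516;  x3 ← (1−ω)·0.0000 + ω·0.5516 = 0.8329
  x4: GS value = (10 - (-4)·2.0133 - (-1)·0.2262 - (2)·0.8329) / (10) = 1.6614;  x4 ← (1−ω)·0.0000 + ω·1.6614 = 2.5087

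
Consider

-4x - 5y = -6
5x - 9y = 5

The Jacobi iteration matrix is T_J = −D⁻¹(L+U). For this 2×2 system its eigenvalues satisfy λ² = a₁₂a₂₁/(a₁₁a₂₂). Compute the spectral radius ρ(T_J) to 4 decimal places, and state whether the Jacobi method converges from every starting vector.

0.8333

a₁₂a₂₁/(a₁₁a₂₂) = (-5)·(5) / ((-4)·(-9)) = -0.694444
ρ = √|-0.694444| = √0.694444 = 0.8333
ρ < 1, so Jacobi converges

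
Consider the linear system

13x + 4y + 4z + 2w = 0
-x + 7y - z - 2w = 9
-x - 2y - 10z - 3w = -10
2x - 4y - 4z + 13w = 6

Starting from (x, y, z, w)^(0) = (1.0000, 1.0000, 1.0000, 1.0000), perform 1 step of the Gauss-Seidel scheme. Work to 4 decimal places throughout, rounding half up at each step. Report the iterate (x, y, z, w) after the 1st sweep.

(-0.7692, 1.6044, 0.4560, 1.2138)

Iteration 1:
  x = (0 - (4)·1.0000 - (4)·1.0000 - (2)·1.0000) / (13) = -0.7692
  y = (9 - (-1)·-0.7692 - (-1)·1.0000 - (-2)·1.0000) / (7) = 1.6044
  z = (-10 - (-1)·-0.7692 - (-2)·1.6044 - (-3)·1.0000) / (-10) = 0.4560
  w = (6 - (2)·-0.7692 - (-4)·1.6044 - (-4)·0.4560) / (13) = 1.2138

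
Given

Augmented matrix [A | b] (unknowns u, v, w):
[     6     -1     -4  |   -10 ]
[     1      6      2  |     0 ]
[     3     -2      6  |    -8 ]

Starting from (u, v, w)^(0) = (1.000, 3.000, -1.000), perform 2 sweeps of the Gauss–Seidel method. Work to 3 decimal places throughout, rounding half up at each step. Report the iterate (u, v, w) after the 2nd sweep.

Iteration 1:
  u = (-10 - (-1)·3.000 - (-4)·-1.000) / (6) = -1.833
  v = (0 - (1)·-1.833 - (2)·-1.000) / (6) = 0.639
  w = (-8 - (3)·-1.833 - (-2)·0.639) / (6) = -0.204
Iteration 2:
  u = (-10 - (-1)·0.639 - (-4)·-0.204) / (6) = -1.696
  v = (0 - (1)·-1.696 - (2)·-0.204) / (6) = 0.351
  w = (-8 - (3)·-1.696 - (-2)·0.351) / (6) = -0.368

(-1.696, 0.351, -0.368)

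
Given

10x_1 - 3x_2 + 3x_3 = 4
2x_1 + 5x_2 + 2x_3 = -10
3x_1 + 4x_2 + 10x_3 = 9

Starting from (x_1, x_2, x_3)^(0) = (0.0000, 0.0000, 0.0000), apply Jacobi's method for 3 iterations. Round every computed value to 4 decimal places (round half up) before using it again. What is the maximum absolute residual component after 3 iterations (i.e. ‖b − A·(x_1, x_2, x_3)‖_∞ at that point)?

Iteration 1:
  x_1 = (4 - (-3)·0.0000 - (3)·0.0000) / (10) = 0.4000
  x_2 = (-10 - (2)·0.0000 - (2)·0.0000) / (5) = -2.0000
  x_3 = (9 - (3)·0.0000 - (4)·0.0000) / (10) = 0.9000
Iteration 2:
  x_1 = (4 - (-3)·-2.0000 - (3)·0.9000) / (10) = -0.4700
  x_2 = (-10 - (2)·0.4000 - (2)·0.9000) / (5) = -2.5200
  x_3 = (9 - (3)·0.4000 - (4)·-2.0000) / (10) = 1.5800
Iteration 3:
  x_1 = (4 - (-3)·-2.5200 - (3)·1.5800) / (10) = -0.8300
  x_2 = (-10 - (2)·-0.4700 - (2)·1.5800) / (5) = -2.4440
  x_3 = (9 - (3)·-0.4700 - (4)·-2.5200) / (10) = 2.0490
Residual b − A·x = (-1.1790, -0.2180, 0.7760); ∞-norm = 1.1790

1.1790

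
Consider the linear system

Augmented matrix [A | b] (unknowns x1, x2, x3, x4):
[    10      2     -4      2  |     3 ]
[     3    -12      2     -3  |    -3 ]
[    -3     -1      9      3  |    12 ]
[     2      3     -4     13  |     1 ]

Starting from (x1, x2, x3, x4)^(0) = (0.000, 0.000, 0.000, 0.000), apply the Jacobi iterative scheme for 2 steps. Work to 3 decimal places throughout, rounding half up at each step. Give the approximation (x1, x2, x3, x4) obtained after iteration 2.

Iteration 1:
  x1 = (3 - (2)·0.000 - (-4)·0.000 - (2)·0.000) / (10) = 0.300
  x2 = (-3 - (3)·0.000 - (2)·0.000 - (-3)·0.000) / (-12) = 0.250
  x3 = (12 - (-3)·0.000 - (-1)·0.000 - (3)·0.000) / (9) = 1.333
  x4 = (1 - (2)·0.000 - (3)·0.000 - (-4)·0.000) / (13) = 0.077
Iteration 2:
  x1 = (3 - (2)·0.250 - (-4)·1.333 - (2)·0.077) / (10) = 0.768
  x2 = (-3 - (3)·0.300 - (2)·1.333 - (-3)·0.077) / (-12) = 0.528
  x3 = (12 - (-3)·0.300 - (-1)·0.250 - (3)·0.077) / (9) = 1.435
  x4 = (1 - (2)·0.300 - (3)·0.250 - (-4)·1.333) / (13) = 0.383

(0.768, 0.528, 1.435, 0.383)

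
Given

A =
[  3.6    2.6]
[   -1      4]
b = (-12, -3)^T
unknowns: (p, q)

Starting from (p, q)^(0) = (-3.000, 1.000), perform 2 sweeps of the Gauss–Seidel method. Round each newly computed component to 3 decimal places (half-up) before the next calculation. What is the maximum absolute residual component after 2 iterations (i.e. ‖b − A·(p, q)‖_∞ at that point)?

Iteration 1:
  p = (-12 - (2.6)·1.000) / (3.6) = -4.056
  q = (-3 - (-1)·-4.056) / (4) = -1.764
Iteration 2:
  p = (-12 - (2.6)·-1.764) / (3.6) = -2.059
  q = (-3 - (-1)·-2.059) / (4) = -1.265
Residual b − A·x = (-1.299, 0.001); ∞-norm = 1.299

1.299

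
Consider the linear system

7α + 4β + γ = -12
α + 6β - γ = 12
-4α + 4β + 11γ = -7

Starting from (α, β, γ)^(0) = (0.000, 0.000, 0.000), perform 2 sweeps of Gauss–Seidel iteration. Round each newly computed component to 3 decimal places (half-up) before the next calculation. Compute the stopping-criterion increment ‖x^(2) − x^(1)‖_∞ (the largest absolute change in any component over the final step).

Iteration 1:
  α = (-12 - (4)·0.000 - (1)·0.000) / (7) = -1.714
  β = (12 - (1)·-1.714 - (-1)·0.000) / (6) = 2.286
  γ = (-7 - (-4)·-1.714 - (4)·2.286) / (11) = -2.091
Iteration 2:
  α = (-12 - (4)·2.286 - (1)·-2.091) / (7) = -2.722
  β = (12 - (1)·-2.722 - (-1)·-2.091) / (6) = 2.105
  γ = (-7 - (-4)·-2.722 - (4)·2.105) / (11) = -2.392
Change: (-1.008, -0.181, -0.301) → max |·| = 1.008

1.008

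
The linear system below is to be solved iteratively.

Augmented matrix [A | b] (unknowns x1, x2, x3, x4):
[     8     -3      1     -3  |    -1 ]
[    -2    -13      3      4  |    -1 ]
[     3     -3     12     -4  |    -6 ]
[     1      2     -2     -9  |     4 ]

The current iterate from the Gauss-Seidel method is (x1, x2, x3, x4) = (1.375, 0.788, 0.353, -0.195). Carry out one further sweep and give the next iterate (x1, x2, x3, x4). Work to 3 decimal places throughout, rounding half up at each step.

(0.053, 0.090, -0.556, -0.295)

One sweep:
  x1 = (-1 - (-3)·0.788 - (1)·0.353 - (-3)·-0.195) / (8) = 0.053
  x2 = (-1 - (-2)·0.053 - (3)·0.353 - (4)·-0.195) / (-13) = 0.090
  x3 = (-6 - (3)·0.053 - (-3)·0.090 - (-4)·-0.195) / (12) = -0.556
  x4 = (4 - (1)·0.053 - (2)·0.090 - (-2)·-0.556) / (-9) = -0.295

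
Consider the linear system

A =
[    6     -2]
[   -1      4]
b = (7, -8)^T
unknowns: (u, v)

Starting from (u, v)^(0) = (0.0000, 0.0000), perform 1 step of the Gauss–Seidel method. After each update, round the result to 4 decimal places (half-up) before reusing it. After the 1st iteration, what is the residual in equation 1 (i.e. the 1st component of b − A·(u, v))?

-3.4168

Iteration 1:
  u = (7 - (-2)·0.0000) / (6) = 1.1667
  v = (-8 - (-1)·1.1667) / (4) = -1.7083
Residual b − A·x = (-3.4168, -0.0001)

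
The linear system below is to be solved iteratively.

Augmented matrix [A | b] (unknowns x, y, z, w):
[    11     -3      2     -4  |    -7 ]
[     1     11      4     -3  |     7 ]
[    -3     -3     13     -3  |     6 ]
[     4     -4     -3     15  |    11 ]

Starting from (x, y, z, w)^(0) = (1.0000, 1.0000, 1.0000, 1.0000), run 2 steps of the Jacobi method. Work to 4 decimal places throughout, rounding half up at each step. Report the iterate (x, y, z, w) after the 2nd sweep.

(-0.3828, 0.4879, 0.7398, 1.1338)

Iteration 1:
  x = (-7 - (-3)·1.0000 - (2)·1.0000 - (-4)·1.0000) / (11) = -0.1818
  y = (7 - (1)·1.0000 - (4)·1.0000 - (-3)·1.0000) / (11) = 0.4545
  z = (6 - (-3)·1.0000 - (-3)·1.0000 - (-3)·1.0000) / (13) = 1.1538
  w = (11 - (4)·1.0000 - (-4)·1.0000 - (-3)·1.0000) / (15) = 0.9333
Iteration 2:
  x = (-7 - (-3)·0.4545 - (2)·1.1538 - (-4)·0.9333) / (11) = -0.3828
  y = (7 - (1)·-0.1818 - (4)·1.1538 - (-3)·0.9333) / (11) = 0.4879
  z = (6 - (-3)·-0.1818 - (-3)·0.4545 - (-3)·0.9333) / (13) = 0.7398
  w = (11 - (4)·-0.1818 - (-4)·0.4545 - (-3)·1.1538) / (15) = 1.1338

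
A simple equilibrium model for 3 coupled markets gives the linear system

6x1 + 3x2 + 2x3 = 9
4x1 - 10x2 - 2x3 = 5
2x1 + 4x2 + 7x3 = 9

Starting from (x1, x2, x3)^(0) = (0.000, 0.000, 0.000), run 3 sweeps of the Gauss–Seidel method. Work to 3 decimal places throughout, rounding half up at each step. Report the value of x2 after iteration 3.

-0.214

Iteration 1:
  x1 = (9 - (3)·0.000 - (2)·0.000) / (6) = 1.500
  x2 = (5 - (4)·1.500 - (-2)·0.000) / (-10) = 0.100
  x3 = (9 - (2)·1.500 - (4)·0.100) / (7) = 0.800
Iteration 2:
  x1 = (9 - (3)·0.100 - (2)·0.800) / (6) = 1.183
  x2 = (5 - (4)·1.183 - (-2)·0.800) / (-10) = -0.187
  x3 = (9 - (2)·1.183 - (4)·-0.187) / (7) = 1.055
Iteration 3:
  x1 = (9 - (3)·-0.187 - (2)·1.055) / (6) = 1.242
  x2 = (5 - (4)·1.242 - (-2)·1.055) / (-10) = -0.214
  x3 = (9 - (2)·1.242 - (4)·-0.214) / (7) = 1.053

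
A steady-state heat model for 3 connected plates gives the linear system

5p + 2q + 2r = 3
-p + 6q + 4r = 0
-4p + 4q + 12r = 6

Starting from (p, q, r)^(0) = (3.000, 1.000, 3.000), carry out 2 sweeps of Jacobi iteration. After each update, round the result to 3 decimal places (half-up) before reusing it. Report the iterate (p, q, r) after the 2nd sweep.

(0.733, -0.945, 0.667)

Iteration 1:
  p = (3 - (2)·1.000 - (2)·3.000) / (5) = -1.000
  q = (0 - (-1)·3.000 - (4)·3.000) / (6) = -1.500
  r = (6 - (-4)·3.000 - (4)·1.000) / (12) = 1.167
Iteration 2:
  p = (3 - (2)·-1.500 - (2)·1.167) / (5) = 0.733
  q = (0 - (-1)·-1.000 - (4)·1.167) / (6) = -0.945
  r = (6 - (-4)·-1.000 - (4)·-1.500) / (12) = 0.667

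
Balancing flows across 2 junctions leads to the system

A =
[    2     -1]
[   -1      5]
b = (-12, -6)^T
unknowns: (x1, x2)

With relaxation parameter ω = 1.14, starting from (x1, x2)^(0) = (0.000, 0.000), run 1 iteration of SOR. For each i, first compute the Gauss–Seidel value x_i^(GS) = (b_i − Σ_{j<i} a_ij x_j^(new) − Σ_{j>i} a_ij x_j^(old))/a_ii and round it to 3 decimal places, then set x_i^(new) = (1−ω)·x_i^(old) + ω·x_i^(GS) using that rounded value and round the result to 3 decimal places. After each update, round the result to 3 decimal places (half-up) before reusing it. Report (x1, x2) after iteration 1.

(-6.840, -2.928)

Iteration 1:
  x1: GS value = (-12 - (-1)·0.000) / (2) = -6.000;  x1 ← (1−ω)·0.000 + ω·-6.000 = -6.840
  x2: GS value = (-6 - (-1)·-6.840) / (5) = -2.568;  x2 ← (1−ω)·0.000 + ω·-2.568 = -2.928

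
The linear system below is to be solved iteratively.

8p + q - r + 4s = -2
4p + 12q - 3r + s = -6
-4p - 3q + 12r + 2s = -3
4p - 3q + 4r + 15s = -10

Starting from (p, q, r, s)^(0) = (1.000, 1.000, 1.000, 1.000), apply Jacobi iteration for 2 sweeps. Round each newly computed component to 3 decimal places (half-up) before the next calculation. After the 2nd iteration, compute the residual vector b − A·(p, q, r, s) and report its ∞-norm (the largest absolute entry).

6.771

Iteration 1:
  p = (-2 - (1)·1.000 - (-1)·1.000 - (4)·1.000) / (8) = -0.750
  q = (-6 - (4)·1.000 - (-3)·1.000 - (1)·1.000) / (12) = -0.667
  r = (-3 - (-4)·1.000 - (-3)·1.000 - (2)·1.000) / (12) = 0.167
  s = (-10 - (4)·1.000 - (-3)·1.000 - (4)·1.000) / (15) = -1.000
Iteration 2:
  p = (-2 - (1)·-0.667 - (-1)·0.167 - (4)·-1.000) / (8) = 0.354
  q = (-6 - (4)·-0.750 - (-3)·0.167 - (1)·-1.000) / (12) = -0.125
  r = (-3 - (-4)·-0.750 - (-3)·-0.667 - (2)·-1.000) / (12) = -0.500
  s = (-10 - (4)·-0.750 - (-3)·-0.667 - (4)·0.167) / (15) = -0.645
Residual b − A·x = (-2.627, -6.771, 5.331, -0.116); ∞-norm = 6.771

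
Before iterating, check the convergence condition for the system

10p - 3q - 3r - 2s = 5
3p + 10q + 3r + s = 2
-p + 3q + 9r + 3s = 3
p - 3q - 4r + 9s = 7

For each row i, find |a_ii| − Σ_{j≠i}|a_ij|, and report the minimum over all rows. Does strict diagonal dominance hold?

1

row 1: |10| − (3+3+2) = 2
row 2: |10| − (3+3+1) = 3
row 3: |9| − (1+3+3) = 2
row 4: |9| − (1+3+4) = 1
minimum over rows = 1 → strictly diagonally dominant (convergence guaranteed)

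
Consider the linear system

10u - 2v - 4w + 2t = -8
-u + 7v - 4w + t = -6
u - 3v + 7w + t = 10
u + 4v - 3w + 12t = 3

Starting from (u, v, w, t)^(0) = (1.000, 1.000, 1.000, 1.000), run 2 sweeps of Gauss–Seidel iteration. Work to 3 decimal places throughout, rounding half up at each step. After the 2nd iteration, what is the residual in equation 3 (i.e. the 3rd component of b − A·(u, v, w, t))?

-0.009

Iteration 1:
  u = (-8 - (-2)·1.000 - (-4)·1.000 - (2)·1.000) / (10) = -0.400
  v = (-6 - (-1)·-0.400 - (-4)·1.000 - (1)·1.000) / (7) = -0.486
  w = (10 - (1)·-0.400 - (-3)·-0.486 - (1)·1.000) / (7) = 1.135
  t = (3 - (1)·-0.400 - (4)·-0.486 - (-3)·1.135) / (12) = 0.729
Iteration 2:
  u = (-8 - (-2)·-0.486 - (-4)·1.135 - (2)·0.729) / (10) = -0.589
  v = (-6 - (-1)·-0.589 - (-4)·1.135 - (1)·0.729) / (7) = -0.397
  w = (10 - (1)·-0.589 - (-3)·-0.397 - (1)·0.729) / (7) = 1.238
  t = (3 - (1)·-0.589 - (4)·-0.397 - (-3)·1.238) / (12) = 0.741
Residual b − A·x = (0.566, 0.401, -0.009, -0.001)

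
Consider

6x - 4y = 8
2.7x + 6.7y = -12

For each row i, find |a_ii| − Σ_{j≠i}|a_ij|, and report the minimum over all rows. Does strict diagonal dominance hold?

row 1: |6| − (4) = 2
row 2: |6.7| − (2.7) = 4
minimum over rows = 2 → strictly diagonally dominant (convergence guaranteed)

2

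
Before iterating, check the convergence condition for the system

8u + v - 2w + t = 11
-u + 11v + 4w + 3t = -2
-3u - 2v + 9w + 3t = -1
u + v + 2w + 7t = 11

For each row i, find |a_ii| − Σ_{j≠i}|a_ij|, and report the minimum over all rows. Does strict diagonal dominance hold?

row 1: |8| − (1+2+1) = 4
row 2: |11| − (1+4+3) = 3
row 3: |9| − (3+2+3) = 1
row 4: |7| − (1+1+2) = 3
minimum over rows = 1 → strictly diagonally dominant (convergence guaranteed)

1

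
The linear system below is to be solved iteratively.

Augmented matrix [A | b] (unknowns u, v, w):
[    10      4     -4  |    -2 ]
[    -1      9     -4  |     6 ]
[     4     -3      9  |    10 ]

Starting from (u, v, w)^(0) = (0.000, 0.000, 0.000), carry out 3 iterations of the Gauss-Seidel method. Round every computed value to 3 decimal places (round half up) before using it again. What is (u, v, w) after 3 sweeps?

(-0.124, 1.319, 1.606)

Iteration 1:
  u = (-2 - (4)·0.000 - (-4)·0.000) / (10) = -0.200
  v = (6 - (-1)·-0.200 - (-4)·0.000) / (9) = 0.644
  w = (10 - (4)·-0.200 - (-3)·0.644) / (9) = 1.415
Iteration 2:
  u = (-2 - (4)·0.644 - (-4)·1.415) / (10) = 0.108
  v = (6 - (-1)·0.108 - (-4)·1.415) / (9) = 1.308
  w = (10 - (4)·0.108 - (-3)·1.308) / (9) = 1.499
Iteration 3:
  u = (-2 - (4)·1.308 - (-4)·1.499) / (10) = -0.124
  v = (6 - (-1)·-0.124 - (-4)·1.499) / (9) = 1.319
  w = (10 - (4)·-0.124 - (-3)·1.319) / (9) = 1.606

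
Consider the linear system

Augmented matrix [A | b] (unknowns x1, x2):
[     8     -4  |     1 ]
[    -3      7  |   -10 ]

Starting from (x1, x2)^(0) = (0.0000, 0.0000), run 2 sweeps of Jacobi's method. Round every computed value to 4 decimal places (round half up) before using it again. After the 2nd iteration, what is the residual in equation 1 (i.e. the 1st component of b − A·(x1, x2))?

0.2144

Iteration 1:
  x1 = (1 - (-4)·0.0000) / (8) = 0.1250
  x2 = (-10 - (-3)·0.0000) / (7) = -1.4286
Iteration 2:
  x1 = (1 - (-4)·-1.4286) / (8) = -0.5893
  x2 = (-10 - (-3)·0.1250) / (7) = -1.3750
Residual b − A·x = (0.2144, -2.1429)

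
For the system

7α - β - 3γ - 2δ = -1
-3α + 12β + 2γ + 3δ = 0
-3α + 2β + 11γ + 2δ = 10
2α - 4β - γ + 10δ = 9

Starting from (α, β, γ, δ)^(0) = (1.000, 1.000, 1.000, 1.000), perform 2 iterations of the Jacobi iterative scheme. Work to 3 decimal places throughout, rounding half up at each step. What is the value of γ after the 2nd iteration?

Iteration 1:
  α = (-1 - (-1)·1.000 - (-3)·1.000 - (-2)·1.000) / (7) = 0.714
  β = (0 - (-3)·1.000 - (2)·1.000 - (3)·1.000) / (12) = -0.167
  γ = (10 - (-3)·1.000 - (2)·1.000 - (2)·1.000) / (11) = 0.818
  δ = (9 - (2)·1.000 - (-4)·1.000 - (-1)·1.000) / (10) = 1.200
Iteration 2:
  α = (-1 - (-1)·-0.167 - (-3)·0.818 - (-2)·1.200) / (7) = 0.527
  β = (0 - (-3)·0.714 - (2)·0.818 - (3)·1.200) / (12) = -0.258
  γ = (10 - (-3)·0.714 - (2)·-0.167 - (2)·1.200) / (11) = 0.916
  δ = (9 - (2)·0.714 - (-4)·-0.167 - (-1)·0.818) / (10) = 0.772

0.916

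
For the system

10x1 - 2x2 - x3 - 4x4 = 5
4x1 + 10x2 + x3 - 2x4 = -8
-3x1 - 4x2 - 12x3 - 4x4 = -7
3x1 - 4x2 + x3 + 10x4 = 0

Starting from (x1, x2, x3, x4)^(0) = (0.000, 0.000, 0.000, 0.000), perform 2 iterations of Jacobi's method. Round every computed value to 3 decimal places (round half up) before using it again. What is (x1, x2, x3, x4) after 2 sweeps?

(0.398, -1.058, 0.725, -0.528)

Iteration 1:
  x1 = (5 - (-2)·0.000 - (-1)·0.000 - (-4)·0.000) / (10) = 0.500
  x2 = (-8 - (4)·0.000 - (1)·0.000 - (-2)·0.000) / (10) = -0.800
  x3 = (-7 - (-3)·0.000 - (-4)·0.000 - (-4)·0.000) / (-12) = 0.583
  x4 = (0 - (3)·0.000 - (-4)·0.000 - (1)·0.000) / (10) = 0.000
Iteration 2:
  x1 = (5 - (-2)·-0.800 - (-1)·0.583 - (-4)·0.000) / (10) = 0.398
  x2 = (-8 - (4)·0.500 - (1)·0.583 - (-2)·0.000) / (10) = -1.058
  x3 = (-7 - (-3)·0.500 - (-4)·-0.800 - (-4)·0.000) / (-12) = 0.725
  x4 = (0 - (3)·0.500 - (-4)·-0.800 - (1)·0.583) / (10) = -0.528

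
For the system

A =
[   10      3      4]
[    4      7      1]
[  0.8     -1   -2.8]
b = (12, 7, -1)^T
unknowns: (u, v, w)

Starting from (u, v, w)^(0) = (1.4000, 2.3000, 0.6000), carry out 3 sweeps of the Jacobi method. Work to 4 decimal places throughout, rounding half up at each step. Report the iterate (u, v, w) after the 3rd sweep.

Iteration 1:
  u = (12 - (3)·2.3000 - (4)·0.6000) / (10) = 0.2700
  v = (7 - (4)·1.4000 - (1)·0.6000) / (7) = 0.1143
  w = (-1 - (0.8)·1.4000 - (-1)·2.3000) / (-2.8) = -0.0643
Iteration 2:
  u = (12 - (3)·0.1143 - (4)·-0.0643) / (10) = 1.1914
  v = (7 - (4)·0.2700 - (1)·-0.0643) / (7) = 0.8549
  w = (-1 - (0.8)·0.2700 - (-1)·0.1143) / (-2.8) = 0.3935
Iteration 3:
  u = (12 - (3)·0.8549 - (4)·0.3935) / (10) = 0.7861
  v = (7 - (4)·1.1914 - (1)·0.3935) / (7) = 0.2630
  w = (-1 - (0.8)·1.1914 - (-1)·0.8549) / (-2.8) = 0.3922

(0.7861, 0.2630, 0.3922)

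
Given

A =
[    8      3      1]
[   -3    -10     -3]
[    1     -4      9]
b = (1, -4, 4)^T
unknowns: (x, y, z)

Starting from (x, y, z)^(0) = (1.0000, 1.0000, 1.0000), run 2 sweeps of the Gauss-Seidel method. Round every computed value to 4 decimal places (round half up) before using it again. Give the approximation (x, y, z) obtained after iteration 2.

(-0.0273, 0.2340, 0.5515)

Iteration 1:
  x = (1 - (3)·1.0000 - (1)·1.0000) / (8) = -0.3750
  y = (-4 - (-3)·-0.3750 - (-3)·1.0000) / (-10) = 0.2125
  z = (4 - (1)·-0.3750 - (-4)·0.2125) / (9) = 0.5806
Iteration 2:
  x = (1 - (3)·0.2125 - (1)·0.5806) / (8) = -0.0273
  y = (-4 - (-3)·-0.0273 - (-3)·0.5806) / (-10) = 0.2340
  z = (4 - (1)·-0.0273 - (-4)·0.2340) / (9) = 0.5515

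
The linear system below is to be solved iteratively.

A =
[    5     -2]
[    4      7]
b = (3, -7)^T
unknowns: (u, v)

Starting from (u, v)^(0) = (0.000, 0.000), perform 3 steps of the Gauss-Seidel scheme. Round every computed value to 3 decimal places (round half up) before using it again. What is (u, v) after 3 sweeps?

(0.186, -1.106)

Iteration 1:
  u = (3 - (-2)·0.000) / (5) = 0.600
  v = (-7 - (4)·0.600) / (7) = -1.343
Iteration 2:
  u = (3 - (-2)·-1.343) / (5) = 0.063
  v = (-7 - (4)·0.063) / (7) = -1.036
Iteration 3:
  u = (3 - (-2)·-1.036) / (5) = 0.186
  v = (-7 - (4)·0.186) / (7) = -1.106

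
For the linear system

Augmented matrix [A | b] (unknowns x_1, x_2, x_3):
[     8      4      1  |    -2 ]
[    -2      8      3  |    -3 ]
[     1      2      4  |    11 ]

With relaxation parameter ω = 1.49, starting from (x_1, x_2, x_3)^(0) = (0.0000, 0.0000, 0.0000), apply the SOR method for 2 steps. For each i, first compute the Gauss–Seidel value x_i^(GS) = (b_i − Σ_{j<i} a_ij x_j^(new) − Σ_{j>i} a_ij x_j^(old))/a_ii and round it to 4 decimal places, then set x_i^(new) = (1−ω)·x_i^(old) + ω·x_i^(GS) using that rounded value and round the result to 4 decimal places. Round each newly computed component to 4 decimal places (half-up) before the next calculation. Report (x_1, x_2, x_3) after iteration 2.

Iteration 1:
  x_1: GS value = (-2 - (4)·0.0000 - (1)·0.0000) / (8) = -0.2500;  x_1 ← (1−ω)·0.0000 + ω·-0.2500 = -0.3725
  x_2: GS value = (-3 - (-2)·-0.3725 - (3)·0.0000) / (8) = -0.4681;  x_2 ← (1−ω)·0.0000 + ω·-0.4681 = -0.6975
  x_3: GS value = (11 - (1)·-0.3725 - (2)·-0.6975) / (4) = 3.1919;  x_3 ← (1−ω)·0.0000 + ω·3.1919 = 4.7559
Iteration 2:
  x_1: GS value = (-2 - (4)·-0.6975 - (1)·4.7559) / (8) = -0.4957;  x_1 ← (1−ω)·-0.3725 + ω·-0.4957 = -0.5561
  x_2: GS value = (-3 - (-2)·-0.5561 - (3)·4.7559) / (8) = -2.2975;  x_2 ← (1−ω)·-0.6975 + ω·-2.2975 = -3.0815
  x_3: GS value = (11 - (1)·-0.5561 - (2)·-3.0815) / (4) = 4.4298;  x_3 ← (1−ω)·4.7559 + ω·4.4298 = 4.2700

(-0.5561, -3.0815, 4.2700)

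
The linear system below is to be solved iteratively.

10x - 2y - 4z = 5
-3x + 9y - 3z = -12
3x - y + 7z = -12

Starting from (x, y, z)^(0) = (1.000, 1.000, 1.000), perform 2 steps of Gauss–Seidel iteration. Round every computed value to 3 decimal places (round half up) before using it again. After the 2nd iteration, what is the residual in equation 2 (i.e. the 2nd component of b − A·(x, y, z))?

Iteration 1:
  x = (5 - (-2)·1.000 - (-4)·1.000) / (10) = 1.100
  y = (-12 - (-3)·1.100 - (-3)·1.000) / (9) = -0.633
  z = (-12 - (3)·1.100 - (-1)·-0.633) / (7) = -2.276
Iteration 2:
  x = (5 - (-2)·-0.633 - (-4)·-2.276) / (10) = -0.537
  y = (-12 - (-3)·-0.537 - (-3)·-2.276) / (9) = -2.271
  z = (-12 - (3)·-0.537 - (-1)·-2.271) / (7) = -1.809
Residual b − A·x = (-1.408, 1.401, 0.003)

1.401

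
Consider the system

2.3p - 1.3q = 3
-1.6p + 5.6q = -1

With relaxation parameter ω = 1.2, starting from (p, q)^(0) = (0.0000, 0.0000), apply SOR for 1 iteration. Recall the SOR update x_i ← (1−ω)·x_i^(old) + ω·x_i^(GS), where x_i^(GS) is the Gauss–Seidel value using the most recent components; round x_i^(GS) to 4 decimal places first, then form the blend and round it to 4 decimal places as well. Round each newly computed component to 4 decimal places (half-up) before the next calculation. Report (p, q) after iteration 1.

Iteration 1:
  p: GS value = (3 - (-1.3)·0.0000) / (2.3) = 1.3043;  p ← (1−ω)·0.0000 + ω·1.3043 = 1.5652
  q: GS value = (-1 - (-1.6)·1.5652) / (5.6) = 0.2686;  q ← (1−ω)·0.0000 + ω·0.2686 = 0.3223

(1.5652, 0.3223)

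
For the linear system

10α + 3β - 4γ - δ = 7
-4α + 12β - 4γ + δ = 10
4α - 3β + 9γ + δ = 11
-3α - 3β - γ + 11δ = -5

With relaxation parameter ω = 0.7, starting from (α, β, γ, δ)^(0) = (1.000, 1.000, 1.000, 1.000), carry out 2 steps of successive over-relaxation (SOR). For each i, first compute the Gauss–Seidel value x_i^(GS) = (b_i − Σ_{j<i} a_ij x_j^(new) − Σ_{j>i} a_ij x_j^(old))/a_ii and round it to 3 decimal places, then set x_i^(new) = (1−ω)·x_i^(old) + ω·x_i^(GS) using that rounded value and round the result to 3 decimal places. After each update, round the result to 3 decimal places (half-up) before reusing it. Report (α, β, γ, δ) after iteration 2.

(0.838, 1.387, 1.208, 0.325)

Iteration 1:
  α: GS value = (7 - (3)·1.000 - (-4)·1.000 - (-1)·1.000) / (10) = 0.900;  α ← (1−ω)·1.000 + ω·0.900 = 0.930
  β: GS value = (10 - (-4)·0.930 - (-4)·1.000 - (1)·1.000) / (12) = 1.393;  β ← (1−ω)·1.000 + ω·1.393 = 1.275
  γ: GS value = (11 - (4)·0.930 - (-3)·1.275 - (1)·1.000) / (9) = 1.123;  γ ← (1−ω)·1.000 + ω·1.123 = 1.086
  δ: GS value = (-5 - (-3)·0.930 - (-3)·1.275 - (-1)·1.086) / (11) = 0.246;  δ ← (1−ω)·1.000 + ω·0.246 = 0.472
Iteration 2:
  α: GS value = (7 - (3)·1.275 - (-4)·1.086 - (-1)·0.472) / (10) = 0.799;  α ← (1−ω)·0.930 + ω·0.799 = 0.838
  β: GS value = (10 - (-4)·0.838 - (-4)·1.086 - (1)·0.472) / (12) = 1.435;  β ← (1−ω)·1.275 + ω·1.435 = 1.387
  γ: GS value = (11 - (4)·0.838 - (-3)·1.387 - (1)·0.472) / (9) = 1.260;  γ ← (1−ω)·1.086 + ω·1.260 = 1.208
  δ: GS value = (-5 - (-3)·0.838 - (-3)·1.387 - (-1)·1.208) / (11) = 0.262;  δ ← (1−ω)·0.472 + ω·0.262 = 0.325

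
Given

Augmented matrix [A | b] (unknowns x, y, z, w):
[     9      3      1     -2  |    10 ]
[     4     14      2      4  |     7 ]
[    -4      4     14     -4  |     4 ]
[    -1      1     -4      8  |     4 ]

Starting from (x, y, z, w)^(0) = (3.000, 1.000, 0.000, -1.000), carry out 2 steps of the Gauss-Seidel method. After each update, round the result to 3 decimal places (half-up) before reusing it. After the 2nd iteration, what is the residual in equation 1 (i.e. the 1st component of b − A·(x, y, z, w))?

Iteration 1:
  x = (10 - (3)·1.000 - (1)·0.000 - (-2)·-1.000) / (9) = 0.556
  y = (7 - (4)·0.556 - (2)·0.000 - (4)·-1.000) / (14) = 0.627
  z = (4 - (-4)·0.556 - (4)·0.627 - (-4)·-1.000) / (14) = -0.020
  w = (4 - (-1)·0.556 - (1)·0.627 - (-4)·-0.020) / (8) = 0.481
Iteration 2:
  x = (10 - (3)·0.627 - (1)·-0.020 - (-2)·0.481) / (9) = 1.011
  y = (7 - (4)·1.011 - (2)·-0.020 - (4)·0.481) / (14) = 0.077
  z = (4 - (-4)·1.011 - (4)·0.077 - (-4)·0.481) / (14) = 0.690
  w = (4 - (-1)·1.011 - (1)·0.077 - (-4)·0.690) / (8) = 0.962
Residual b − A·x = (1.904, -3.350, 1.924, -0.002)

1.904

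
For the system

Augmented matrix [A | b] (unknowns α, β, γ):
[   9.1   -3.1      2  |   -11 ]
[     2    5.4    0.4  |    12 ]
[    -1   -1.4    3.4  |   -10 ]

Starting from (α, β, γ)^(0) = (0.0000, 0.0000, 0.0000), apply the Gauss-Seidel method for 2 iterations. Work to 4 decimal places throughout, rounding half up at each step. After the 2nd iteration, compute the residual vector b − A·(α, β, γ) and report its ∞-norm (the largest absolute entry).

Iteration 1:
  α = (-11 - (-3.1)·0.0000 - (2)·0.0000) / (9.1) = -1.2088
  β = (12 - (2)·-1.2088 - (0.4)·0.0000) / (5.4) = 2.6699
  γ = (-10 - (-1)·-1.2088 - (-1.4)·2.6699) / (3.4) = -2.1973
Iteration 2:
  α = (-11 - (-3.1)·2.6699 - (2)·-2.1973) / (9.1) = 0.1837
  β = (12 - (2)·0.1837 - (0.4)·-2.1973) / (5.4) = 2.3169
  γ = (-10 - (-1)·0.1837 - (-1.4)·2.3169) / (3.4) = -1.9331
Residual b − A·x = (-1.6231, -0.1054, -0.0001); ∞-norm = 1.6231

1.6231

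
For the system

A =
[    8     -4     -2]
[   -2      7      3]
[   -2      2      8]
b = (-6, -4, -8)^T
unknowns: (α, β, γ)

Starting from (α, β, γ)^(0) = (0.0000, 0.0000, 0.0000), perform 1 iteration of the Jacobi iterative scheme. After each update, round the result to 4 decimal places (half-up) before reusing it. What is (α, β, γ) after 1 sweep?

(-0.7500, -0.5714, -1.0000)

Iteration 1:
  α = (-6 - (-4)·0.0000 - (-2)·0.0000) / (8) = -0.7500
  β = (-4 - (-2)·0.0000 - (3)·0.0000) / (7) = -0.5714
  γ = (-8 - (-2)·0.0000 - (2)·0.0000) / (8) = -1.0000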